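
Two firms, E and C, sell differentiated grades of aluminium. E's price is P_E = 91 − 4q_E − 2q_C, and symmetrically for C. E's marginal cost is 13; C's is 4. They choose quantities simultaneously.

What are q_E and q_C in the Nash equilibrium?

Firm E's profit: π = q_E(91 − 4q_E − 2q_C) − 13q_E.
∂π/∂q_E = 78 − 8q_E − 2q_C = 0 ⇒ q_E = 9.75 − 0.25q_C.
Similarly q_C = 10.875 − 0.25q_E.
Solving the two reaction functions simultaneously: (1 − (−0.25)(−0.25))q_E = 9.75 − 0.25·10.875, so 0.9375q_E = 225/32 and q_E = 7.5.
Then q_C = 10.875 − 0.25·7.5 = 9.

7.5, 9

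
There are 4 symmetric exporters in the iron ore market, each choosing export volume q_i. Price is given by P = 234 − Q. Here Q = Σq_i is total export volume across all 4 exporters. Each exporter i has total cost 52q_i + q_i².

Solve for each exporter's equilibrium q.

26

A representative exporter's profit is π_i = q_i(234 − Q) − 52q_i − q_i², with Q = q_i + Σ_{j≠i} q_j.
First-order condition: 182 − 4q_i − Σ_{j≠i} q_j = 0.
With identical exporters, set every q_j = q: then 182 − 4q − 3q = 0, i.e. q = 182/7 = 26.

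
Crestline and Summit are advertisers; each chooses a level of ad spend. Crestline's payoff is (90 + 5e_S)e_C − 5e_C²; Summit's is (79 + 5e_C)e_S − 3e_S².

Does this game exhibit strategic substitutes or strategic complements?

Expanding Crestline's payoff: 90e_C + 5e_Se_C − 5e_C².
∂π/∂e_C = 90 + 5e_S − 10e_C = 0, so e_C = 9 + 0.5e_S.
The best-response slope de_C/de_S = 0.5 > 0: the reaction function is upward-sloping, so the choices are strategic complements.

strategic complements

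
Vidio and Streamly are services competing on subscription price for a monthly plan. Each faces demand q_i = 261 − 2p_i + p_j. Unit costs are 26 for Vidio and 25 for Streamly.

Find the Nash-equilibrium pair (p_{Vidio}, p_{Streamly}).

Vidio's profit: π = (p_{Vidio} − 26)(261 − 2p_{Vidio} + p_{Streamly}).
∂π/∂p_{Vidio} = 313 − 4p_{Vidio} + p_{Streamly} = 0 ⇒ p_{Vidio} = 78.25 + 0.25p_{Streamly}.
Similarly p_{Streamly} = 77.75 + 0.25p_{Vidio}.
Solving the two reaction functions simultaneously: (1 − (0.25)(0.25))p_{Vidio} = 78.25 + 0.25·77.75, so 0.9375p_{Vidio} = 97.6875 and p_{Vidio} = 104.2.
Then p_{Streamly} = 77.75 + 0.25·104.2 = 103.8.

104.2, 103.8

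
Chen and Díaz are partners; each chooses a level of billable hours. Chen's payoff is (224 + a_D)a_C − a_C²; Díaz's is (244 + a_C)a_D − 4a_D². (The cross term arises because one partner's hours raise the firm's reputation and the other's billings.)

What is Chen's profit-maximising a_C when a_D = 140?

182

Expanding Chen's payoff: 224a_C + a_Da_C − a_C².
∂π/∂a_C = 224 + a_D − 2a_C = 0, so a_C = 112 + 0.5a_D.
At a_D = 140: a_C = 112 + 0.5·140 = 182.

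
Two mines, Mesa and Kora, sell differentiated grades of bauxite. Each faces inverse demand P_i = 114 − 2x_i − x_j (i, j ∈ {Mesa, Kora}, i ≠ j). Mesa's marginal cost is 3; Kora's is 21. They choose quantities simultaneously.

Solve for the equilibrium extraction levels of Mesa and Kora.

Mine Mesa's profit: π = x_{Mesa}(114 − 2x_{Mesa} − x_{Kora}) − 3x_{Mesa}.
∂π/∂x_{Mesa} = 111 − 4x_{Mesa} − x_{Kora} = 0 ⇒ x_{Mesa} = 27.75 − 0.25x_{Kora}.
Similarly x_{Kora} = 23.25 − 0.25x_{Mesa}.
Plugging x_{Kora} into Mesa's best response: x_{Mesa} = 27.75 − 0.25(23.25 − 0.25x_{Mesa}) ⇒ 0.9375x_{Mesa} = 21.9375, so x_{Mesa} = 23.4.
Then x_{Kora} = 23.25 − 0.25·23.4 = 17.4.

23.4, 17.4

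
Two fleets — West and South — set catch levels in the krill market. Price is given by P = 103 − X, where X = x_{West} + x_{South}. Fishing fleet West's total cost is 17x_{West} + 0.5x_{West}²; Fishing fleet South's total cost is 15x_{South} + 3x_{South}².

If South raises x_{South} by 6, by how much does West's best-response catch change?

-2

Fishing fleet West's profit: π = x_{West}(103 − (x_{West} + x_{South})) − 17x_{West} − 0.5x_{West}².
∂π/∂x_{West} = 86 − 3x_{West} − x_{South} = 0, so x_{West} = 86/3 − (1/3)x_{South}.
The reaction-function slope is −1/3, so a 6-unit rise in x_{South} moves x_{West} by −1/3 × 6 = −2. West's best response falls — the actions are strategic substitutes.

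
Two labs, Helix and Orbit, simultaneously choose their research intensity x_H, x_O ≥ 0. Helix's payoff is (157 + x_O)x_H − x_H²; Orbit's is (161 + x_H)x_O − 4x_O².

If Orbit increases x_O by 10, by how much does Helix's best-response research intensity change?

Expanding Helix's payoff: 157x_H + x_Ox_H − x_H².
∂π/∂x_H = 157 + x_O − 2x_H = 0, so x_H = 78.5 + 0.5x_O.
The reaction-function slope is 0.5, so a 10-unit rise in x_O moves x_H by 0.5 × 10 = 5. Helix's best response rises — the actions are strategic complements.

5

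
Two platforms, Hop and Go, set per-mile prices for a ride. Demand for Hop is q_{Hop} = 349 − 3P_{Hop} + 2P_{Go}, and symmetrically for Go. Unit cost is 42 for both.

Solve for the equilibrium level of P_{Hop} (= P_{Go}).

118.75

Hop's profit: π = (P_{Hop} − 42)(349 − 3P_{Hop} + 2P_{Go}).
∂π/∂P_{Hop} = 475 − 6P_{Hop} + 2P_{Go} = 0 ⇒ P_{Hop} = 475/6 + (1/3)P_{Go}.
Setting P_{Hop} = P_{Go} in the reaction function: P_{Hop} = 475/6 + (1/3)P_{Hop}, so P_{Hop} = (475/6) / (2/3) = 118.75.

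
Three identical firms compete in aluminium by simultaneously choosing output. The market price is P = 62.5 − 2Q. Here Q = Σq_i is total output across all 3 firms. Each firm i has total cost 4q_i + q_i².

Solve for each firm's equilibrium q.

A representative firm's profit is π_i = q_i(62.5 − 2Q) − 4q_i − q_i², with Q = q_i + Σ_{j≠i} q_j.
First-order condition: 58.5 − 6q_i − 2Σ_{j≠i} q_j = 0.
In a symmetric equilibrium every firm chooses the same q, so Σ_{j≠i} q_j = 2q. The condition becomes 58.5 − 10q = 0, giving q = 58.5/10 = 5.85.

5.85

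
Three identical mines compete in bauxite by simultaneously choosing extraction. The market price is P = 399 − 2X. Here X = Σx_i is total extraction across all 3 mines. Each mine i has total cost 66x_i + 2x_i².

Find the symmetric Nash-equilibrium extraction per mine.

A representative mine's profit is π_i = x_i(399 − 2X) − 66x_i − 2x_i², with X = x_i + Σ_{j≠i} x_j.
First-order condition: 333 − 8x_i − 2Σ_{j≠i} x_j = 0.
In a symmetric equilibrium every mine chooses the same x, so Σ_{j≠i} x_j = 2x. The condition becomes 333 − 12x = 0, giving x = 333/12 = 27.75.

27.75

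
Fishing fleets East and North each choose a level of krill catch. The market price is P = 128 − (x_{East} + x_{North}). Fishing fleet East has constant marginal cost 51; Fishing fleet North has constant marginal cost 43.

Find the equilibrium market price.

74

Fishing fleet East's profit: π = x_{East}(128 − (x_{East} + x_{North})) − 51x_{East}.
∂π/∂x_{East} = 77 − 2x_{East} − x_{North} = 0, so x_{East} = 38.5 − 0.5x_{North}.
By the same steps for North: x_{North} = 42.5 − 0.5x_{East}.
Solving the two reaction functions simultaneously: (1 − (−0.5)(−0.5))x_{East} = 38.5 − 0.5·42.5, so 0.75x_{East} = 17.25 and x_{East} = 23.
Then x_{North} = 42.5 − 0.5·23 = 31.
Equilibrium price: P = 128 − 54 = 74.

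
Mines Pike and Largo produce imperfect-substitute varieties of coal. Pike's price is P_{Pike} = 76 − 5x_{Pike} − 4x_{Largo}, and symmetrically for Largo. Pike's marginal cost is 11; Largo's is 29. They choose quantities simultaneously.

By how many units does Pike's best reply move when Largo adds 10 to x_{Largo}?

Mine Pike's profit: π = x_{Pike}(76 − 5x_{Pike} − 4x_{Largo}) − 11x_{Pike}.
∂π/∂x_{Pike} = 65 − 10x_{Pike} − 4x_{Largo} = 0 ⇒ x_{Pike} = 6.5 − 0.4x_{Largo}.
The reaction-function slope is −0.4, so a 10-unit rise in x_{Largo} moves x_{Pike} by −0.4 × 10 = −4. Pike's best response falls — the actions are strategic substitutes.

-4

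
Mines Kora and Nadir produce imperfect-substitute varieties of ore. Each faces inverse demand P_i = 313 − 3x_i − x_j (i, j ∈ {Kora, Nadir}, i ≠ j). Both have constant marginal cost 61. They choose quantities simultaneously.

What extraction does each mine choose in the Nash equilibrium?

36

Mine Kora's profit: π = x_{Kora}(313 − 3x_{Kora} − x_{Nadir}) − 61x_{Kora}.
∂π/∂x_{Kora} = 252 − 6x_{Kora} − x_{Nadir} = 0 ⇒ x_{Kora} = 42 − (1/6)x_{Nadir}.
Setting x_{Kora} = x_{Nadir} in the reaction function: x_{Kora} = 42 − (1/6)x_{Kora}, so x_{Kora} = 42 / (7/6) = 36.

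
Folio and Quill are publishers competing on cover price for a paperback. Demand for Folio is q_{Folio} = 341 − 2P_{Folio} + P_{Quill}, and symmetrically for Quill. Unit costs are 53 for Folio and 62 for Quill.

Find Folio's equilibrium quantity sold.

194.4

Folio's profit: π = (P_{Folio} − 53)(341 − 2P_{Folio} + P_{Quill}).
∂π/∂P_{Folio} = 447 − 4P_{Folio} + P_{Quill} = 0 ⇒ P_{Folio} = 111.75 + 0.25P_{Quill}.
Similarly P_{Quill} = 116.25 + 0.25P_{Folio}.
Solving the two reaction functions simultaneously: (1 − (0.25)(0.25))P_{Folio} = 111.75 + 0.25·116.25, so 0.9375P_{Folio} = 140.8125 and P_{Folio} = 150.2.
Then P_{Quill} = 116.25 + 0.25·150.2 = 153.8.
q_{Folio} = 341 − 2·150.2 + 153.8 = 194.4.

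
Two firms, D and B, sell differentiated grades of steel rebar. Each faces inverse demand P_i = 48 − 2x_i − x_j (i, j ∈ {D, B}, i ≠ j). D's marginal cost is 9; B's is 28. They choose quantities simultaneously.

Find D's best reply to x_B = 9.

Firm D's profit: π = x_D(48 − 2x_D − x_B) − 9x_D.
∂π/∂x_D = 39 − 4x_D − x_B = 0 ⇒ x_D = 9.75 − 0.25x_B.
At x_B = 9: x_D = 9.75 − 0.25·9 = 7.5.

7.5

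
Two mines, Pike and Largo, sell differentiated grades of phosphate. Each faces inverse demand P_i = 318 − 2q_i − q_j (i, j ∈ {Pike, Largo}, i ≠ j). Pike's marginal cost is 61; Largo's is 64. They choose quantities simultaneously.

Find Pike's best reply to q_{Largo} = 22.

Mine Pike's profit: π = q_{Pike}(318 − 2q_{Pike} − q_{Largo}) − 61q_{Pike}.
∂π/∂q_{Pike} = 257 − 4q_{Pike} − q_{Largo} = 0 ⇒ q_{Pike} = 64.25 − 0.25q_{Largo}.
At q_{Largo} = 22: q_{Pike} = 64.25 − 0.25·22 = 58.75.

58.75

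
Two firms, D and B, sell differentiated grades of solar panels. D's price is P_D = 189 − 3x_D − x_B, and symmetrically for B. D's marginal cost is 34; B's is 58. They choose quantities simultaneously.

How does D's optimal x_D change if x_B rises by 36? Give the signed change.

-6

Firm D's profit: π = x_D(189 − 3x_D − x_B) − 34x_D.
∂π/∂x_D = 155 − 6x_D − x_B = 0 ⇒ x_D = 155/6 − (1/6)x_B.
The reaction-function slope is −1/6, so a 36-unit rise in x_B moves x_D by −1/6 × 36 = −6. D's best response falls — the actions are strategic substitutes.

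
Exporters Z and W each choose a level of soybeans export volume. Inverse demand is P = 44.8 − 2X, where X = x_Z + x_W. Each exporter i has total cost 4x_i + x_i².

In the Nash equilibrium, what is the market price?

Exporter Z's profit: π = x_Z(44.8 − 2(x_Z + x_W)) − 4x_Z − x_Z².
∂π/∂x_Z = 40.8 − 6x_Z − 2x_W = 0, so x_Z = 6.8 − (1/3)x_W.
The game is symmetric, so in equilibrium x_W = x_Z: the reaction function gives (4/3)x_Z = 6.8, hence x_Z = 5.1.
Equilibrium price: P = 44.8 − 2·10.2 = 24.4.

24.4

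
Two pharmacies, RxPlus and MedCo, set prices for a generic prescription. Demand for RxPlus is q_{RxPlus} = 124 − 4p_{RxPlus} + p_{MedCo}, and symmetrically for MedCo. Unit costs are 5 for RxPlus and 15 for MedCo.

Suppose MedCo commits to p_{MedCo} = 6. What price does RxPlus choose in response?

18.75

RxPlus's profit: π = (p_{RxPlus} − 5)(124 − 4p_{RxPlus} + p_{MedCo}).
∂π/∂p_{RxPlus} = 144 − 8p_{RxPlus} + p_{MedCo} = 0 ⇒ p_{RxPlus} = 18 + 0.125p_{MedCo}.
At p_{MedCo} = 6: p_{RxPlus} = 18 + 0.125·6 = 18.75.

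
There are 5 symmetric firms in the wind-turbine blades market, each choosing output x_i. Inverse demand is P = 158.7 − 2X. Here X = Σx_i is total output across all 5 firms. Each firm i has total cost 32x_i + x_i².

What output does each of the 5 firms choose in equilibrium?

9.05

A representative firm's profit is π_i = x_i(158.7 − 2X) − 32x_i − x_i², with X = x_i + Σ_{j≠i} x_j.
First-order condition: 126.7 − 6x_i − 2Σ_{j≠i} x_j = 0.
In a symmetric equilibrium every firm chooses the same x, so Σ_{j≠i} x_j = 4x. The condition becomes 126.7 − 14x = 0, giving x = 126.7/14 = 9.05.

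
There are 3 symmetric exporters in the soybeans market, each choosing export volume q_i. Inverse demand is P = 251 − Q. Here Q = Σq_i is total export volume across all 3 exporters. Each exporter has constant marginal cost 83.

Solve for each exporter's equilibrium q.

A representative exporter's profit is π_i = q_i(251 − Q) − 83q_i, with Q = q_i + Σ_{j≠i} q_j.
First-order condition: 168 − 2q_i − Σ_{j≠i} q_j = 0.
In a symmetric equilibrium every exporter chooses the same q, so Σ_{j≠i} q_j = 2q. The condition becomes 168 − 4q = 0, giving q = 168/4 = 42.

42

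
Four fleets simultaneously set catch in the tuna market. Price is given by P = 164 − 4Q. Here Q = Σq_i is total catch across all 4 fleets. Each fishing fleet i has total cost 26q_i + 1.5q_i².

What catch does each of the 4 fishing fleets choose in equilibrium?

6

A representative fishing fleet's profit is π_i = q_i(164 − 4Q) − 26q_i − 1.5q_i², with Q = q_i + Σ_{j≠i} q_j.
First-order condition: 138 − 11q_i − 4Σ_{j≠i} q_j = 0.
With identical fishing fleets, set every q_j = q: then 138 − 11q − 12q = 0, i.e. q = 138/23 = 6.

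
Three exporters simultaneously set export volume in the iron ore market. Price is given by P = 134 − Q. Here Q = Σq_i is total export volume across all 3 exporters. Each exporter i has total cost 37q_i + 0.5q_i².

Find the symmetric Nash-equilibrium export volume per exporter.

19.4

A representative exporter's profit is π_i = q_i(134 − Q) − 37q_i − 0.5q_i², with Q = q_i + Σ_{j≠i} q_j.
First-order condition: 97 − 3q_i − Σ_{j≠i} q_j = 0.
In a symmetric equilibrium every exporter chooses the same q, so Σ_{j≠i} q_j = 2q. The condition becomes 97 − 5q = 0, giving q = 97/5 = 19.4.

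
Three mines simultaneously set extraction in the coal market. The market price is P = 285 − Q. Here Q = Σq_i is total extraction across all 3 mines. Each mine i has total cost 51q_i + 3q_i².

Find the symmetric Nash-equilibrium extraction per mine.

23.4

A representative mine's profit is π_i = q_i(285 − Q) − 51q_i − 3q_i², with Q = q_i + Σ_{j≠i} q_j.
First-order condition: 234 − 8q_i − Σ_{j≠i} q_j = 0.
With identical mines, set every q_j = q: then 234 − 8q − 2q = 0, i.e. q = 234/10 = 23.4.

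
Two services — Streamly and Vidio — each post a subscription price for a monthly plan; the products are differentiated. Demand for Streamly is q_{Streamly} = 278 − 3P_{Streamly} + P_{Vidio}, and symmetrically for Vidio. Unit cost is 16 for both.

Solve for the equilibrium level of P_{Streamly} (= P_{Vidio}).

65.2

Streamly's profit: π = (P_{Streamly} − 16)(278 − 3P_{Streamly} + P_{Vidio}).
∂π/∂P_{Streamly} = 326 − 6P_{Streamly} + P_{Vidio} = 0 ⇒ P_{Streamly} = 163/3 + (1/6)P_{Vidio}.
By symmetry P_{Vidio} = P_{Streamly}; substituting into the reaction function, (5/6)P_{Streamly} = 163/3 and P_{Streamly} = 65.2.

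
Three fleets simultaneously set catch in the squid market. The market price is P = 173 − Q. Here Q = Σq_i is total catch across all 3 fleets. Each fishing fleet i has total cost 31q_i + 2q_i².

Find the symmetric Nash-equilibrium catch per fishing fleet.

17.75

A representative fishing fleet's profit is π_i = q_i(173 − Q) − 31q_i − 2q_i², with Q = q_i + Σ_{j≠i} q_j.
First-order condition: 142 − 6q_i − Σ_{j≠i} q_j = 0.
Imposing symmetry (q_j = q for all j) turns Σ_{j≠i} q_j into 2q, so 142 = 8q and q = 17.75.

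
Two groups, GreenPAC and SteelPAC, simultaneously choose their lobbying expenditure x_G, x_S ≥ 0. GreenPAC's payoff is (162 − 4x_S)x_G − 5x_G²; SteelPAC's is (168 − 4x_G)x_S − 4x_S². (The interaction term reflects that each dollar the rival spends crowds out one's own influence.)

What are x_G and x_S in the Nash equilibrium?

9.75, 16.125

Expanding GreenPAC's payoff: 162x_G − 4x_Sx_G − 5x_G².
∂π/∂x_G = 162 − 4x_S − 10x_G = 0, so x_G = 16.2 − 0.4x_S.
Likewise for SteelPAC: x_S = 21 − 0.5x_G.
Solving the two reaction functions simultaneously: (1 − (−0.4)(−0.5))x_G = 16.2 − 0.4·21, so 0.8x_G = 7.8 and x_G = 9.75.
Then x_S = 21 − 0.5·9.75 = 16.125.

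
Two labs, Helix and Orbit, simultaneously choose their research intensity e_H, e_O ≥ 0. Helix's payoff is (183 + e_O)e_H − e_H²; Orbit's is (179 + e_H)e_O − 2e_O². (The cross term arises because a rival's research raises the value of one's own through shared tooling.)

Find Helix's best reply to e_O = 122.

152.5

Expanding Helix's payoff: 183e_H + e_Oe_H − e_H².
∂π/∂e_H = 183 + e_O − 2e_H = 0, so e_H = 91.5 + 0.5e_O.
At e_O = 122: e_H = 91.5 + 0.5·122 = 152.5.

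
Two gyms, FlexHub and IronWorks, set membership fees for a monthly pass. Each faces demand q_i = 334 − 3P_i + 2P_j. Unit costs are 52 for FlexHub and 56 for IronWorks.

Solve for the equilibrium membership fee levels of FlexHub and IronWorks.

FlexHub's profit: π = (P_{FlexHub} − 52)(334 − 3P_{FlexHub} + 2P_{IronWorks}).
∂π/∂P_{FlexHub} = 490 − 6P_{FlexHub} + 2P_{IronWorks} = 0 ⇒ P_{FlexHub} = 245/3 + (1/3)P_{IronWorks}.
Similarly P_{IronWorks} = 251/3 + (1/3)P_{FlexHub}.
Solving the two reaction functions simultaneously: (1 − (1/3)(1/3))P_{FlexHub} = 245/3 + (1/3)·(251/3), so (8/9)P_{FlexHub} = 986/9 and P_{FlexHub} = 123.25.
Then P_{IronWorks} = 251/3 + (1/3)·123.25 = 124.75.

123.25, 124.75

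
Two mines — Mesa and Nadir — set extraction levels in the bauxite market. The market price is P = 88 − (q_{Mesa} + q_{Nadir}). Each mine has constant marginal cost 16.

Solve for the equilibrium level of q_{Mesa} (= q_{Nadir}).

Mine Mesa's profit: π = q_{Mesa}(88 − (q_{Mesa} + q_{Nadir})) − 16q_{Mesa}.
∂π/∂q_{Mesa} = 72 − 2q_{Mesa} − q_{Nadir} = 0, so q_{Mesa} = 36 − 0.5q_{Nadir}.
The game is symmetric, so in equilibrium q_{Nadir} = q_{Mesa}: the reaction function gives 1.5q_{Mesa} = 36, hence q_{Mesa} = 24.

24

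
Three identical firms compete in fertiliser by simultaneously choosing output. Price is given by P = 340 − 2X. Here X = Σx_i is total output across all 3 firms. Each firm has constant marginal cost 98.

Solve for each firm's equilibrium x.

30.25

A representative firm's profit is π_i = x_i(340 − 2X) − 98x_i, with X = x_i + Σ_{j≠i} x_j.
First-order condition: 242 − 4x_i − 2Σ_{j≠i} x_j = 0.
In a symmetric equilibrium every firm chooses the same x, so Σ_{j≠i} x_j = 2x. The condition becomes 242 − 8x = 0, giving x = 242/8 = 30.25.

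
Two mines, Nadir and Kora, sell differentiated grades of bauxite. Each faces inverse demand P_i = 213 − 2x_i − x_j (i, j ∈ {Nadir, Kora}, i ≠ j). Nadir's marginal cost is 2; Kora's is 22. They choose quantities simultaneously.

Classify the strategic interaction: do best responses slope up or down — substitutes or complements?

Mine Nadir's profit: π = x_{Nadir}(213 − 2x_{Nadir} − x_{Kora}) − 2x_{Nadir}.
∂π/∂x_{Nadir} = 211 − 4x_{Nadir} − x_{Kora} = 0 ⇒ x_{Nadir} = 52.75 − 0.25x_{Kora}.
The best-response slope dx_{Nadir}/dx_{Kora} = −0.25 < 0: the reaction function is downward-sloping, so the choices are strategic substitutes.

strategic substitutes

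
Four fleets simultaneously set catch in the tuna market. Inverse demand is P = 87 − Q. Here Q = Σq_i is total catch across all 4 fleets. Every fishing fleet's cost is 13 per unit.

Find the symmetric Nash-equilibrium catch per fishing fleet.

A representative fishing fleet's profit is π_i = q_i(87 − Q) − 13q_i, with Q = q_i + Σ_{j≠i} q_j.
First-order condition: 74 − 2q_i − Σ_{j≠i} q_j = 0.
Imposing symmetry (q_j = q for all j) turns Σ_{j≠i} q_j into 3q, so 74 = 5q and q = 14.8.

14.8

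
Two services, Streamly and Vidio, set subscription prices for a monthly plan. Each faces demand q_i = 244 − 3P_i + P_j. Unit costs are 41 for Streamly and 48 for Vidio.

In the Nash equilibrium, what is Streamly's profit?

3267

Streamly's profit: π = (P_{Streamly} − 41)(244 − 3P_{Streamly} + P_{Vidio}).
∂π/∂P_{Streamly} = 367 − 6P_{Streamly} + P_{Vidio} = 0 ⇒ P_{Streamly} = 367/6 + (1/6)P_{Vidio}.
Similarly P_{Vidio} = 194/3 + (1/6)P_{Streamly}.
Substituting the second reaction function into the first: P_{Streamly} = 367/6 + (1/6)(194/3 + (1/6)P_{Streamly}), which gives (35/36)P_{Streamly} = 1295/18 ⇒ P_{Streamly} = 74.
Then P_{Vidio} = 194/3 + (1/6)·74 = 77.
q_{Streamly} = 244 − 3·74 + 77 = 99.
Profit = (74 − 41)·99 = 3267.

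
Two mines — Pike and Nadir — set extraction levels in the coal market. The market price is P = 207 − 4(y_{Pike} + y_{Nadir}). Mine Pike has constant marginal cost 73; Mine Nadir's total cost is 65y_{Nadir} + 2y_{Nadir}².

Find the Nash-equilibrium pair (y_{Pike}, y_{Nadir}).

13, 7.5

Mine Pike's profit: π = y_{Pike}(207 − 4(y_{Pike} + y_{Nadir})) − 73y_{Pike}.
∂π/∂y_{Pike} = 134 − 8y_{Pike} − 4y_{Nadir} = 0, so y_{Pike} = 16.75 − 0.5y_{Nadir}.
For Nadir: ∂π/∂y_{Nadir} = 142 − 12y_{Nadir} − 4y_{Pike} = 0 ⇒ y_{Nadir} = 71/6 − (1/3)y_{Pike}.
Solving the two reaction functions simultaneously: (1 − (−0.5)(−1/3))y_{Pike} = 16.75 − 0.5·(71/6), so (5/6)y_{Pike} = 65/6 and y_{Pike} = 13.
Then y_{Nadir} = 71/6 − (1/3)·13 = 7.5.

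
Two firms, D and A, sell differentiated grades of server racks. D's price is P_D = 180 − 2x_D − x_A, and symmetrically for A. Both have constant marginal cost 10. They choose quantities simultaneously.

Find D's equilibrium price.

78

Firm D's profit: π = x_D(180 − 2x_D − x_A) − 10x_D.
∂π/∂x_D = 170 − 4x_D − x_A = 0 ⇒ x_D = 42.5 − 0.25x_A.
Setting x_D = x_A in the reaction function: x_D = 42.5 − 0.25x_D, so x_D = 42.5 / 1.25 = 34.
P_D = 180 − 2·34 − 34 = 78.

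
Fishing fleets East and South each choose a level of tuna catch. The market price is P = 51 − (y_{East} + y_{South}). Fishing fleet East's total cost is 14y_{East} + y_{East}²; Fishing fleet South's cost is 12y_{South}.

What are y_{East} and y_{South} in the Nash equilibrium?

5, 17

Fishing fleet East's profit: π = y_{East}(51 − (y_{East} + y_{South})) − 14y_{East} − y_{East}².
∂π/∂y_{East} = 37 − 4y_{East} − y_{South} = 0, so y_{East} = 9.25 − 0.25y_{South}.
For South: ∂π/∂y_{South} = 39 − 2y_{South} − y_{East} = 0 ⇒ y_{South} = 19.5 − 0.5y_{East}.
Substituting the second reaction function into the first: y_{East} = 9.25 − 0.25(19.5 − 0.5y_{East}), which gives 0.875y_{East} = 4.375 ⇒ y_{East} = 5.
Then y_{South} = 19.5 − 0.5·5 = 17.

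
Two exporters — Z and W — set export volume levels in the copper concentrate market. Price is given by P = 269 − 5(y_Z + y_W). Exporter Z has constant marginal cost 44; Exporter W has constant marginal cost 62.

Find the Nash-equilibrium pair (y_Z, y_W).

16.2, 12.6

Exporter Z's profit: π = y_Z(269 − 5(y_Z + y_W)) − 44y_Z.
∂π/∂y_Z = 225 − 10y_Z − 5y_W = 0, so y_Z = 22.5 − 0.5y_W.
By the same steps for W: y_W = 20.7 − 0.5y_Z.
Plugging y_W into Z's best response: y_Z = 22.5 − 0.5(20.7 − 0.5y_Z) ⇒ 0.75y_Z = 12.15, so y_Z = 16.2.
Then y_W = 20.7 − 0.5·16.2 = 12.6.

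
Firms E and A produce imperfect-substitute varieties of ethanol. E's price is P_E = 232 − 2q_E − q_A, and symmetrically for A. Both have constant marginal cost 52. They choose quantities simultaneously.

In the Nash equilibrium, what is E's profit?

Firm E's profit: π = q_E(232 − 2q_E − q_A) − 52q_E.
∂π/∂q_E = 180 − 4q_E − q_A = 0 ⇒ q_E = 45 − 0.25q_A.
Setting q_E = q_A in the reaction function: q_E = 45 − 0.25q_E, so q_E = 45 / 1.25 = 36.
P_E = 232 − 2·36 − 36 = 124.
Profit = (124 − 52)·36 = 2592.

2592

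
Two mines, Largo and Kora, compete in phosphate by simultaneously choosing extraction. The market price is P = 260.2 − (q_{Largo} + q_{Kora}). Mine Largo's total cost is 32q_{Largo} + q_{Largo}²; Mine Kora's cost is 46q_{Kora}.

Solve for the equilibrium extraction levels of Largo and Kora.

34.6, 89.8

Mine Largo's profit: π = q_{Largo}(260.2 − (q_{Largo} + q_{Kora})) − 32q_{Largo} − q_{Largo}².
∂π/∂q_{Largo} = 228.2 − 4q_{Largo} − q_{Kora} = 0, so q_{Largo} = 57.05 − 0.25q_{Kora}.
For Kora: ∂π/∂q_{Kora} = 214.2 − 2q_{Kora} − q_{Largo} = 0 ⇒ q_{Kora} = 107.1 − 0.5q_{Largo}.
Solving the two reaction functions simultaneously: (1 − (−0.25)(−0.5))q_{Largo} = 57.05 − 0.25·107.1, so 0.875q_{Largo} = 30.275 and q_{Largo} = 34.6.
Then q_{Kora} = 107.1 − 0.5·34.6 = 89.8.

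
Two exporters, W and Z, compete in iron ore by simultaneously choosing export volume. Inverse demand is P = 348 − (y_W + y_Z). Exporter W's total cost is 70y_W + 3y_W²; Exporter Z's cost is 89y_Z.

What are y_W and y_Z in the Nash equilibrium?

19.8, 119.6

Exporter W's profit: π = y_W(348 − (y_W + y_Z)) − 70y_W − 3y_W².
∂π/∂y_W = 278 − 8y_W − y_Z = 0, so y_W = 34.75 − 0.125y_Z.
For Z: ∂π/∂y_Z = 259 − 2y_Z − y_W = 0 ⇒ y_Z = 129.5 − 0.5y_W.
Plugging y_Z into W's best response: y_W = 34.75 − 0.125(129.5 − 0.5y_W) ⇒ 0.9375y_W = 18.5625, so y_W = 19.8.
Then y_Z = 129.5 − 0.5·19.8 = 119.6.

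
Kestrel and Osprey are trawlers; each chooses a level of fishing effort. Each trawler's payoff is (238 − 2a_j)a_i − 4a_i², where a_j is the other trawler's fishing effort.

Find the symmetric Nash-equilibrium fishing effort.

23.8

Kestrel's payoff is (238 − 2a_O)a_K − 4a_K².
∂π/∂a_K = 238 − 2a_O − 8a_K = 0, so a_K = 29.75 − 0.25a_O.
Setting a_K = a_O in the reaction function: a_K = 29.75 − 0.25a_K, so a_K = 29.75 / 1.25 = 23.8.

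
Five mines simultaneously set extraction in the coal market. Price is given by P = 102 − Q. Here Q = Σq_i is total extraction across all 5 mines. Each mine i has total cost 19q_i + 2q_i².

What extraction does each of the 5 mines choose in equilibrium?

A representative mine's profit is π_i = q_i(102 − Q) − 19q_i − 2q_i², with Q = q_i + Σ_{j≠i} q_j.
First-order condition: 83 − 6q_i − Σ_{j≠i} q_j = 0.
With identical mines, set every q_j = q: then 83 − 6q − 4q = 0, i.e. q = 83/10 = 8.3.

8.3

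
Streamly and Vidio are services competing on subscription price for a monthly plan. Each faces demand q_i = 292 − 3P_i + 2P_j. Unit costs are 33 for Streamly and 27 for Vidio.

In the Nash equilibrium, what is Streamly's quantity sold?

Streamly's profit: π = (P_{Streamly} − 33)(292 − 3P_{Streamly} + 2P_{Vidio}).
∂π/∂P_{Streamly} = 391 − 6P_{Streamly} + 2P_{Vidio} = 0 ⇒ P_{Streamly} = 391/6 + (1/3)P_{Vidio}.
Similarly P_{Vidio} = 373/6 + (1/3)P_{Streamly}.
Substituting the second reaction function into the first: P_{Streamly} = 391/6 + (1/3)(373/6 + (1/3)P_{Streamly}), which gives (8/9)P_{Streamly} = 773/9 ⇒ P_{Streamly} = 96.625.
Then P_{Vidio} = 373/6 + (1/3)·96.625 = 94.375.
q_{Streamly} = 292 − 3·96.625 + 2·94.375 = 190.875.

190.875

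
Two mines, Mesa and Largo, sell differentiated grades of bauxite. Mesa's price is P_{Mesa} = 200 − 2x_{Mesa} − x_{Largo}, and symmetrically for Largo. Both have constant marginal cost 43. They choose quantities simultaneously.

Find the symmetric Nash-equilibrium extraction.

Mine Mesa's profit: π = x_{Mesa}(200 − 2x_{Mesa} − x_{Largo}) − 43x_{Mesa}.
∂π/∂x_{Mesa} = 157 − 4x_{Mesa} − x_{Largo} = 0 ⇒ x_{Mesa} = 39.25 − 0.25x_{Largo}.
Setting x_{Mesa} = x_{Largo} in the reaction function: x_{Mesa} = 39.25 − 0.25x_{Mesa}, so x_{Mesa} = 39.25 / 1.25 = 31.4.

31.4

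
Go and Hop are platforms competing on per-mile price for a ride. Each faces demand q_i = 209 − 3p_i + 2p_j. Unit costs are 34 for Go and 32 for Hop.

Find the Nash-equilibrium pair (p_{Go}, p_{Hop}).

77.375, 76.625

Go's profit: π = (p_{Go} − 34)(209 − 3p_{Go} + 2p_{Hop}).
∂π/∂p_{Go} = 311 − 6p_{Go} + 2p_{Hop} = 0 ⇒ p_{Go} = 311/6 + (1/3)p_{Hop}.
Similarly p_{Hop} = 305/6 + (1/3)p_{Go}.
Plugging p_{Hop} into Go's best response: p_{Go} = 311/6 + (1/3)(305/6 + (1/3)p_{Go}) ⇒ (8/9)p_{Go} = 619/9, so p_{Go} = 77.375.
Then p_{Hop} = 305/6 + (1/3)·77.375 = 76.625.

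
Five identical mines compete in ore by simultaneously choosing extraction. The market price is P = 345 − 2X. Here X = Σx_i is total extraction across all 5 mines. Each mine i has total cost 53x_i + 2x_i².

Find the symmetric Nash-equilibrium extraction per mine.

18.25

A representative mine's profit is π_i = x_i(345 − 2X) − 53x_i − 2x_i², with X = x_i + Σ_{j≠i} x_j.
First-order condition: 292 − 8x_i − 2Σ_{j≠i} x_j = 0.
With identical mines, set every x_j = x: then 292 − 8x − 8x = 0, i.e. x = 292/16 = 18.25.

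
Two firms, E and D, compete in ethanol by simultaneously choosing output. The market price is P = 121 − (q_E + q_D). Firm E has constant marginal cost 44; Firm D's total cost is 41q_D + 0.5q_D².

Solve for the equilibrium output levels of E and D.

Firm E's profit: π = q_E(121 − (q_E + q_D)) − 44q_E.
∂π/∂q_E = 77 − 2q_E − q_D = 0, so q_E = 38.5 − 0.5q_D.
For D: ∂π/∂q_D = 80 − 3q_D − q_E = 0 ⇒ q_D = 80/3 − (1/3)q_E.
Substituting the second reaction function into the first: q_E = 38.5 − 0.5(80/3 − (1/3)q_E), which gives (5/6)q_E = 151/6 ⇒ q_E = 30.2.
Then q_D = 80/3 − (1/3)·30.2 = 16.6.

30.2, 16.6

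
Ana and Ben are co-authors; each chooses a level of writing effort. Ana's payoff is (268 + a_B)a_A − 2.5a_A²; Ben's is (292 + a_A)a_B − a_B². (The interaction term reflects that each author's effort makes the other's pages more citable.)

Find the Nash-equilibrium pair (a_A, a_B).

92, 192

Expanding Ana's payoff: 268a_A + a_Ba_A − 2.5a_A².
∂π/∂a_A = 268 + a_B − 5a_A = 0, so a_A = 53.6 + 0.2a_B.
Likewise for Ben: a_B = 146 + 0.5a_A.
Plugging a_B into Ana's best response: a_A = 53.6 + 0.2(146 + 0.5a_A) ⇒ 0.9a_A = 82.8, so a_A = 92.
Then a_B = 146 + 0.5·92 = 192.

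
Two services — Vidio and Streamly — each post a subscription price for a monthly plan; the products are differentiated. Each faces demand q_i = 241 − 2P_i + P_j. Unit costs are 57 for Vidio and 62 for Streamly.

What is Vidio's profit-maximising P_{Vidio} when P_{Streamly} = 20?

Vidio's profit: π = (P_{Vidio} − 57)(241 − 2P_{Vidio} + P_{Streamly}).
∂π/∂P_{Vidio} = 355 − 4P_{Vidio} + P_{Streamly} = 0 ⇒ P_{Vidio} = 88.75 + 0.25P_{Streamly}.
At P_{Streamly} = 20: P_{Vidio} = 88.75 + 0.25·20 = 93.75.

93.75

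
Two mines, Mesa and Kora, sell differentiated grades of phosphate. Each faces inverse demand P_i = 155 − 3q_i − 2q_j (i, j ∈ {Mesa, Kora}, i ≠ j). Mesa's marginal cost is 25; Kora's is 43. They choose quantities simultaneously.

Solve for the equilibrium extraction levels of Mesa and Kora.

Mine Mesa's profit: π = q_{Mesa}(155 − 3q_{Mesa} − 2q_{Kora}) − 25q_{Mesa}.
∂π/∂q_{Mesa} = 130 − 6q_{Mesa} − 2q_{Kora} = 0 ⇒ q_{Mesa} = 65/3 − (1/3)q_{Kora}.
Similarly q_{Kora} = 56/3 − (1/3)q_{Mesa}.
Substituting the second reaction function into the first: q_{Mesa} = 65/3 − (1/3)(56/3 − (1/3)q_{Mesa}), which gives (8/9)q_{Mesa} = 139/9 ⇒ q_{Mesa} = 17.375.
Then q_{Kora} = 56/3 − (1/3)·17.375 = 12.875.

17.375, 12.875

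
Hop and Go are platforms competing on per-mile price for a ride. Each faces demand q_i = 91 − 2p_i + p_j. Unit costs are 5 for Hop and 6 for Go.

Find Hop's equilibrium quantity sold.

57.6

Hop's profit: π = (p_{Hop} − 5)(91 − 2p_{Hop} + p_{Go}).
∂π/∂p_{Hop} = 101 − 4p_{Hop} + p_{Go} = 0 ⇒ p_{Hop} = 25.25 + 0.25p_{Go}.
Similarly p_{Go} = 25.75 + 0.25p_{Hop}.
Plugging p_{Go} into Hop's best response: p_{Hop} = 25.25 + 0.25(25.75 + 0.25p_{Hop}) ⇒ 0.9375p_{Hop} = 31.6875, so p_{Hop} = 33.8.
Then p_{Go} = 25.75 + 0.25·33.8 = 34.2.
q_{Hop} = 91 − 2·33.8 + 34.2 = 57.6.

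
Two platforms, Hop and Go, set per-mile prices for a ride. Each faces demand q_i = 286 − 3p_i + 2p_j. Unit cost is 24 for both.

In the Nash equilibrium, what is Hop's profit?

12870.75

Hop's profit: π = (p_{Hop} − 24)(286 − 3p_{Hop} + 2p_{Go}).
∂π/∂p_{Hop} = 358 − 6p_{Hop} + 2p_{Go} = 0 ⇒ p_{Hop} = 179/3 + (1/3)p_{Go}.
The game is symmetric, so in equilibrium p_{Go} = p_{Hop}: the reaction function gives (2/3)p_{Hop} = 179/3, hence p_{Hop} = 89.5.
q_{Hop} = 286 − 3·89.5 + 2·89.5 = 196.5.
Profit = (89.5 − 24)·196.5 = 12870.75.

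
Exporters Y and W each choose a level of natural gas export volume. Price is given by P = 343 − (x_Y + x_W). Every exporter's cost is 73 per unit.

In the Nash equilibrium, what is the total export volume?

Exporter Y's profit: π = x_Y(343 − (x_Y + x_W)) − 73x_Y.
∂π/∂x_Y = 270 − 2x_Y − x_W = 0, so x_Y = 135 − 0.5x_W.
The game is symmetric, so in equilibrium x_W = x_Y: the reaction function gives 1.5x_Y = 135, hence x_Y = 90.
Total export volume: 90 + 90 = 180.

180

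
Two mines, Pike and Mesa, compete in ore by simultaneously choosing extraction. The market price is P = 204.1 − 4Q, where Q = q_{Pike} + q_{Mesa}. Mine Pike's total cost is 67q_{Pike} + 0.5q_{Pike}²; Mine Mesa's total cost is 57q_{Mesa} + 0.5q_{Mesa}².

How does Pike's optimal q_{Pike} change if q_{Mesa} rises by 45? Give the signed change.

-20

Mine Pike's profit: π = q_{Pike}(204.1 − 4(q_{Pike} + q_{Mesa})) − 67q_{Pike} − 0.5q_{Pike}².
∂π/∂q_{Pike} = 137.1 − 9q_{Pike} − 4q_{Mesa} = 0, so q_{Pike} = 457/30 − (4/9)q_{Mesa}.
The reaction-function slope is −4/9, so a 45-unit rise in q_{Mesa} moves q_{Pike} by −4/9 × 45 = −20. Pike's best response falls — the actions are strategic substitutes.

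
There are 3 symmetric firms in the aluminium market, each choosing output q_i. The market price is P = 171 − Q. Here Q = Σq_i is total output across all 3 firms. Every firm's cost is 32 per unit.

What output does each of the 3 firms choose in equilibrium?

A representative firm's profit is π_i = q_i(171 − Q) − 32q_i, with Q = q_i + Σ_{j≠i} q_j.
First-order condition: 139 − 2q_i − Σ_{j≠i} q_j = 0.
With identical firms, set every q_j = q: then 139 − 2q − 2q = 0, i.e. q = 139/4 = 34.75.

34.75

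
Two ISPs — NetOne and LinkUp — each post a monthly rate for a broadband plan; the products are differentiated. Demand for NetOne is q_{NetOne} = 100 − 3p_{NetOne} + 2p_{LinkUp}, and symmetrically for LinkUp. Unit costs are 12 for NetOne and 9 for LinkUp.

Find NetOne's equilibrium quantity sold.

64.3125

NetOne's profit: π = (p_{NetOne} − 12)(100 − 3p_{NetOne} + 2p_{LinkUp}).
∂π/∂p_{NetOne} = 136 − 6p_{NetOne} + 2p_{LinkUp} = 0 ⇒ p_{NetOne} = 68/3 + (1/3)p_{LinkUp}.
Similarly p_{LinkUp} = 127/6 + (1/3)p_{NetOne}.
Solving the two reaction functions simultaneously: (1 − (1/3)(1/3))p_{NetOne} = 68/3 + (1/3)·(127/6), so (8/9)p_{NetOne} = 535/18 and p_{NetOne} = 33.4375.
Then p_{LinkUp} = 127/6 + (1/3)·33.4375 = 32.3125.
q_{NetOne} = 100 − 3·33.4375 + 2·32.3125 = 64.3125.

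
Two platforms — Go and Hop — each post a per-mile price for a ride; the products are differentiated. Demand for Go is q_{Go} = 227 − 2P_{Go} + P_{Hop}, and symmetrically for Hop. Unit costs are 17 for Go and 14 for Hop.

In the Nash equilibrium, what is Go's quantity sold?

Go's profit: π = (P_{Go} − 17)(227 − 2P_{Go} + P_{Hop}).
∂π/∂P_{Go} = 261 − 4P_{Go} + P_{Hop} = 0 ⇒ P_{Go} = 65.25 + 0.25P_{Hop}.
Similarly P_{Hop} = 63.75 + 0.25P_{Go}.
Substituting the second reaction function into the first: P_{Go} = 65.25 + 0.25(63.75 + 0.25P_{Go}), which gives 0.9375P_{Go} = 81.1875 ⇒ P_{Go} = 86.6.
Then P_{Hop} = 63.75 + 0.25·86.6 = 85.4.
q_{Go} = 227 − 2·86.6 + 85.4 = 139.2.

139.2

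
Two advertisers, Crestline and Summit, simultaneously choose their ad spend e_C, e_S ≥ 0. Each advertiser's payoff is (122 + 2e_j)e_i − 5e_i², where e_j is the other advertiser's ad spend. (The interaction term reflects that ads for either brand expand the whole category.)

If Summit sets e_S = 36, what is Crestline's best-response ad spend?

19.4

Crestline's payoff is (122 + 2e_S)e_C − 5e_C².
∂π/∂e_C = 122 + 2e_S − 10e_C = 0, so e_C = 12.2 + 0.2e_S.
At e_S = 36: e_C = 12.2 + 0.2·36 = 19.4.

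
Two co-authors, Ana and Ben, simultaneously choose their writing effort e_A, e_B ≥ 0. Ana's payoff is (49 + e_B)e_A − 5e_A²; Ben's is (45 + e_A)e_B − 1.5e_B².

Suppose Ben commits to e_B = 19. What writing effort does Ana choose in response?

Expanding Ana's payoff: 49e_A + e_Be_A − 5e_A².
∂π/∂e_A = 49 + e_B − 10e_A = 0, so e_A = 4.9 + 0.1e_B.
At e_B = 19: e_A = 4.9 + 0.1·19 = 6.8.

6.8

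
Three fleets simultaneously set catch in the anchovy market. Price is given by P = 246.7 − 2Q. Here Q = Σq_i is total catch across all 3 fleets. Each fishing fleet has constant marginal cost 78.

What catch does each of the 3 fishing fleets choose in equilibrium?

21.0875

A representative fishing fleet's profit is π_i = q_i(246.7 − 2Q) − 78q_i, with Q = q_i + Σ_{j≠i} q_j.
First-order condition: 168.7 − 4q_i − 2Σ_{j≠i} q_j = 0.
In a symmetric equilibrium every fishing fleet chooses the same q, so Σ_{j≠i} q_j = 2q. The condition becomes 168.7 − 8q = 0, giving q = 168.7/8 = 21.0875.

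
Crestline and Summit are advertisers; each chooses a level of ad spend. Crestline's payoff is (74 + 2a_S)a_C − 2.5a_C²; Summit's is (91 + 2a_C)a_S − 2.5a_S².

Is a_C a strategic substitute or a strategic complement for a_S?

Expanding Crestline's payoff: 74a_C + 2a_Sa_C − 2.5a_C².
∂π/∂a_C = 74 + 2a_S − 5a_C = 0, so a_C = 14.8 + 0.4a_S.
The best-response slope da_C/da_S = 0.4 > 0: the reaction function is upward-sloping, so the choices are strategic complements.

strategic complements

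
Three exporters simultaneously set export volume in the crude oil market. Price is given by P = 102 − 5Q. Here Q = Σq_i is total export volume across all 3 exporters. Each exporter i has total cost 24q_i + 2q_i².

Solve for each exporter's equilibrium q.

3.25

A representative exporter's profit is π_i = q_i(102 − 5Q) − 24q_i − 2q_i², with Q = q_i + Σ_{j≠i} q_j.
First-order condition: 78 − 14q_i − 5Σ_{j≠i} q_j = 0.
With identical exporters, set every q_j = q: then 78 − 14q − 10q = 0, i.e. q = 78/24 = 3.25.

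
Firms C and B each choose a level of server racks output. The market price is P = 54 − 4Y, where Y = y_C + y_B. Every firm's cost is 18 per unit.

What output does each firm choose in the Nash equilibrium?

3

Firm C's profit: π = y_C(54 − 4(y_C + y_B)) − 18y_C.
∂π/∂y_C = 36 − 8y_C − 4y_B = 0, so y_C = 4.5 − 0.5y_B.
Setting y_C = y_B in the reaction function: y_C = 4.5 − 0.5y_C, so y_C = 4.5 / 1.5 = 3.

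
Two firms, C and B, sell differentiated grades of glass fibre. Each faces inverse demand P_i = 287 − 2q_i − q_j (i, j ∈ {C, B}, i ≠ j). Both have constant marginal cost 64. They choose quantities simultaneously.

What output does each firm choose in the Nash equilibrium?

44.6

Firm C's profit: π = q_C(287 − 2q_C − q_B) − 64q_C.
∂π/∂q_C = 223 − 4q_C − q_B = 0 ⇒ q_C = 55.75 − 0.25q_B.
Setting q_C = q_B in the reaction function: q_C = 55.75 − 0.25q_C, so q_C = 55.75 / 1.25 = 44.6.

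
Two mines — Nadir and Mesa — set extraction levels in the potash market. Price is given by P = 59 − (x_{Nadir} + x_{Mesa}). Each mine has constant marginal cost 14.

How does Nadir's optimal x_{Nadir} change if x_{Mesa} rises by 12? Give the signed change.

-6

Mine Nadir's profit: π = x_{Nadir}(59 − (x_{Nadir} + x_{Mesa})) − 14x_{Nadir}.
∂π/∂x_{Nadir} = 45 − 2x_{Nadir} − x_{Mesa} = 0, so x_{Nadir} = 22.5 − 0.5x_{Mesa}.
The reaction-function slope is −0.5, so a 12-unit rise in x_{Mesa} moves x_{Nadir} by −0.5 × 12 = −6. Nadir's best response falls — the actions are strategic substitutes.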